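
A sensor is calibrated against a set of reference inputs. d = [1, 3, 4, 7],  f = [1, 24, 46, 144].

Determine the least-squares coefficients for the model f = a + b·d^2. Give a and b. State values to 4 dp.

Compute the Gram sums: Σ1 = 4, Σd^2 = 75, Σd^2·d^2 = 2739.
Right-hand side: Σf = 215, Σd^2·f = 8009.
Normal equations: [[4, 75]; [75, 2739]]·[a, b]ᵀ = [215, 8009]ᵀ.
Eliminating b: 2739·(row 1) − 75·(row 2) gives 5331·a = 2739·215 − 75·8009 = -11790, so a = -3930/1777.
Then b = (8009 − 75·(-3930/1777))/2739 = 15911/5331.

a = -2.2116, b = 2.9846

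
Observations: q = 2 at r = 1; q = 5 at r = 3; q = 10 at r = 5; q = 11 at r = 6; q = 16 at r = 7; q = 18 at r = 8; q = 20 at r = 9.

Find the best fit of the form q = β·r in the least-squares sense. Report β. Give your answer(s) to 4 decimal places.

AᵀA·[β]ᵀ = Aᵀq reads: 265·β = 569.
(Σr·r = 265, Σr·q = 569.)
Hence β = 569 / 265 ≈ 2.14717.

β = 2.1472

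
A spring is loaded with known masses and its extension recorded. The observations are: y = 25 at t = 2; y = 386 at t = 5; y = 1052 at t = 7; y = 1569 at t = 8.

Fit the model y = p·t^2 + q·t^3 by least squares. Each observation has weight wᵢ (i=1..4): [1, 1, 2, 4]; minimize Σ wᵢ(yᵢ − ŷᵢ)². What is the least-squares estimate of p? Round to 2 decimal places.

p = 0.24

Normal-equation sums: Σwᵢ·t^2·t^2 = 21827, Σwᵢ·t^2·t^3 = 167843, Σwᵢ·t^3·t^3 = 1299563.
Moment sums: Σwᵢ·t^2·y = 514510, Σwᵢ·t^3·y = 3983434.
Normal equations: [[21827, 167843]; [167843, 1299563]]·[p, q]ᵀ = [514510, 3983434]ᵀ.
Δ = 21827·1299563 − 167843² = 194288952.
p = (514510·1299563 − 167843·3983434)/194288952 = 3887189/16190746; q = (21827·3983434 − 167843·514510)/194288952 = 3778923/1245442.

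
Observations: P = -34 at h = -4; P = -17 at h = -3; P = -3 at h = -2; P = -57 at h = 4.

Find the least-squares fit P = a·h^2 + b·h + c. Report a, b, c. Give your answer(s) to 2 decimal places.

Setting ∂/∂a … = 0 gives: 609·a + (-35)·b + 45·c = -1621;  (-35)·a + 45·b + (-5)·c = -35;  45·a + (-5)·b + 4·c = -111.
(Σh^2·h^2 = 609, Σh^2·h = -35, Σh^2 = 45, Σh·h = 45, Σh = -5, Σ1 = 4, Σh^2·P = -1621, Σh·P = -35, ΣP = -111.)
Inverting the 3×3 Gram matrix, [a, b, c]ᵀ = [-4293/1412, -3977/1412, 2071/706]ᵀ.

a = -3.04, b = -2.82, c = 2.93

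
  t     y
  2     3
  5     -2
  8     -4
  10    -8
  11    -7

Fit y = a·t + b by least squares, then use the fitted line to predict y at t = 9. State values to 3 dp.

ŷ = -5.682

Compute the Gram sums: Σt·t = 314, Σt = 36, Σ1 = 5.
Moment sums: Σt·y = -193, Σy = -18.
AᵀA·[a, b]ᵀ = Aᵀy becomes [[314, 36]; [36, 5]]·[a, b]ᵀ = [-193, -18]ᵀ.
Eliminating b: 5·(row 1) − 36·(row 2) gives 274·a = 5·(-193) − 36·(-18) = -317, so a = -317/274.
Then b = ((-18) − 36·(-317/274))/5 = 648/137.
At t = 9: ŷ = (-317/274)·(9) + (648/137)·(1) = -1557/274.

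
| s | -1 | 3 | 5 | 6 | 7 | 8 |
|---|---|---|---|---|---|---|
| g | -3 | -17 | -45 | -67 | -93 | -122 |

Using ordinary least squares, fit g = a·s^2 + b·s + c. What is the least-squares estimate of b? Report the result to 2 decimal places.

Entries of AᵀA: Σs^2·s^2 = 8500, Σs^2·s = 1222, Σs^2 = 184, Σs·s = 184, Σs = 28, Σ1 = 6.
For Aᵀg: Σs^2·g = -16058, Σs·g = -2302, Σg = -347.
Normal equations: [[8500, 1222, 184]; [1222, 184, 28]; [184, 28, 6]]·[a, b, c]ᵀ = [-16058, -2302, -347]ᵀ.
Inverting the 3×3 Gram matrix, [a, b, c]ᵀ = [-6128/3057, 13087/15285, -3619/10190]ᵀ.

b = 0.86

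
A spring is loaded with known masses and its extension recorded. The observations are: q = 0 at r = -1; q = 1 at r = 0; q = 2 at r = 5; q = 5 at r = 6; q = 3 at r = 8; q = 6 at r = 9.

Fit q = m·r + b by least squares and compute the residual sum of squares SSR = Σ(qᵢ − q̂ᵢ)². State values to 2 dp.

SSR = 6.69

Setting ∂/∂m … = 0 gives: 207·m + 27·b = 118;  27·m + 6·b = 17.
(Σr·r = 207, Σr = 27, Σ1 = 6, Σr·q = 118, Σq = 17.)
det = 207·6 − 27² = 513.
m = (118·6 − 27·17)/513 = 83/171; b = (207·17 − 27·118)/513 = 37/57.
Residuals: -28/171, 20/57, -184/171, 82/57, -262/171, 56/57; SSR = 1144/171.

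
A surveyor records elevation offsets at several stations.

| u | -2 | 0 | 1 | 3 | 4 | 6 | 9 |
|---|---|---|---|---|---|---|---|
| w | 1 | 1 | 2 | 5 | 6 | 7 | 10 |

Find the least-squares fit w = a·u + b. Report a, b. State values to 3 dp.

With design matrix A, AᵀA = [[147, 21]; [21, 7]] and Aᵀw = [171, 32]ᵀ.
Determinant 147·7 − 21² = 588.
a = (171·7 − 21·32)/588 = 25/28; b = (147·32 − 21·171)/588 = 53/28.

a = 0.893, b = 1.893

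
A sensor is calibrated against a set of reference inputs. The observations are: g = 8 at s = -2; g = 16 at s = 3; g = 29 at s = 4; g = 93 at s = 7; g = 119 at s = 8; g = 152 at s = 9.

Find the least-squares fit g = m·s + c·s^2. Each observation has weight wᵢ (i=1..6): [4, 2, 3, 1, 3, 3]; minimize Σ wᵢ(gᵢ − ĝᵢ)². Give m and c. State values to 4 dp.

m = -0.2991, c = 1.9066

Compute the Gram sums: Σwᵢ·s·s = 566, Σwᵢ·s·s^2 = 4280, Σwᵢ·s^2·s^2 = 35366.
And Σwᵢ·s·g = 7991, Σwᵢ·s^2·g = 66149.
Normal equations: [[566, 4280]; [4280, 35366]]·[m, c]ᵀ = [7991, 66149]ᵀ.
Determinant 566·35366 − 4280² = 1698756.
m = (7991·35366 − 4280·66149)/1698756 = -84669/283126; c = (566·66149 − 4280·7991)/1698756 = 539809/283126.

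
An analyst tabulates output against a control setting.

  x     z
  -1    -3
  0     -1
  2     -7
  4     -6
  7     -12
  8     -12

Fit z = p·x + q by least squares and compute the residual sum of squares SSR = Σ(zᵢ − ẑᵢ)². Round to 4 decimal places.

SSR = 11.7030

Sums needed: Σx·x = 134, Σx = 20, Σ1 = 6.
Moment sums: Σx·z = -215, Σz = -41.
MᵀM·[p, q]ᵀ = Mᵀz becomes [[134, 20]; [20, 6]]·[p, q]ᵀ = [-215, -41]ᵀ.
Δ = 134·6 − 20² = 404.
p = ((-215)·6 − 20·(-41))/404 = -235/202; q = (134·(-41) − 20·(-215))/404 = -597/202.
Residuals: -122/101, 395/202, -347/202, 325/202, -91/101, 53/202; SSR = 1182/101.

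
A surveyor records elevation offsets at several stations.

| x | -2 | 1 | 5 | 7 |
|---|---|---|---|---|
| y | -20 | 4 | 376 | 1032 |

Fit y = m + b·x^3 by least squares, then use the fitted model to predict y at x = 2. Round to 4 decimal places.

Entries of MᵀM: Σ1 = 4, Σx^3 = 461, Σx^3·x^3 = 133339.
And Σy = 1392, Σx^3·y = 401140.
Normal equations: [[4, 461]; [461, 133339]]·[m, b]ᵀ = [1392, 401140]ᵀ.
Determinant 4·133339 − 461² = 320835.
m = (1392·133339 − 461·401140)/320835 = 682348/320835; b = (4·401140 − 461·1392)/320835 = 962848/320835.
At x = 2: ŷ = (682348/320835)·(1) + (962848/320835)·(8) = 2795044/106945.

ŷ = 26.1353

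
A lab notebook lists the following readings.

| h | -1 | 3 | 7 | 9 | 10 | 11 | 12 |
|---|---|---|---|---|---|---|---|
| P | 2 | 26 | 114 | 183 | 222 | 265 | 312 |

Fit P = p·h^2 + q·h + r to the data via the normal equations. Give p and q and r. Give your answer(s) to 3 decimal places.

Setting ∂/∂p … = 0 gives: 54421·p + 5157·q + 505·r = 119838;  5157·p + 505·q + 51·r = 11400;  505·p + 51·q + 7·r = 1124.
(Σh^2·h^2 = 54421, Σh^2·h = 5157, Σh^2 = 505, Σh·h = 505, Σh = 51, Σ1 = 7, Σh^2·P = 119838, Σh·P = 11400, ΣP = 1124.)
Inverting the 3×3 Gram matrix, [p, q, r]ᵀ = [744715/379029, 291122/126343, 772265/379029]ᵀ.

p = 1.965, q = 2.304, r = 2.037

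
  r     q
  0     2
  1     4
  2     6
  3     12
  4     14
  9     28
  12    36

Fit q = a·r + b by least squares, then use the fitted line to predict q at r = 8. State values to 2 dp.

q̂ = 24.90

The normal system MᵀM·[a, b]ᵀ = Mᵀq is [[255, 31]; [31, 7]]·[a, b]ᵀ = [792, 102]ᵀ.
Δ = 255·7 − 31² = 824.
a = (792·7 − 31·102)/824 = 1191/412; b = (255·102 − 31·792)/824 = 729/412.
At r = 8: q̂ = (1191/412)·(8) + (729/412)·(1) = 10257/412.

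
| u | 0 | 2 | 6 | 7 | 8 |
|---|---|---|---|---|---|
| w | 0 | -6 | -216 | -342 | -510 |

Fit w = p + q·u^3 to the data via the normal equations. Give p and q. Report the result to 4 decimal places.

The normal system AᵀA·[p, q]ᵀ = Aᵀw is [[5, 1079]; [1079, 426513]]·[p, q]ᵀ = [-1074, -425130]ᵀ.
Determinant 5·426513 − 1079² = 968324.
p = ((-1074)·426513 − 1079·(-425130))/968324 = 160077/242081; q = (5·(-425130) − 1079·(-1074))/968324 = -241701/242081.

p = 0.6613, q = -0.9984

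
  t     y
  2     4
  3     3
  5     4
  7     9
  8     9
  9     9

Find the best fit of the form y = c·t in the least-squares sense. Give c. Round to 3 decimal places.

Compute the Gram sums: Σt·t = 232.
And Σt·y = 253.
Normal equations: [[232]]·[c]ᵀ = [253]ᵀ.
Hence c = 253 / 232 ≈ 1.09052.

c = 1.091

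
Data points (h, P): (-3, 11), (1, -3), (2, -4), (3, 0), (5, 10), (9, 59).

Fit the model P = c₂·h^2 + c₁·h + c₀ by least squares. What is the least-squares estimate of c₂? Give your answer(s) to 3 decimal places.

c₂ = 0.986

Compute the Gram sums: Σh^2·h^2 = 7365, Σh^2·h = 863, Σh^2 = 129, Σh·h = 129, Σh = 17, Σ1 = 6.
Moment sums: Σh^2·P = 5109, Σh·P = 537, ΣP = 73.
So MᵀM·[c₂, c₁, c₀]ᵀ = MᵀP: [[7365, 863, 129]; [863, 129, 17]; [129, 17, 6]]·[c₂, c₁, c₀]ᵀ = [5109, 537, 73]ᵀ.
Solving the 3×3 system (Gaussian elimination) gives c₂ = 73111/74184, c₁ = -244941/123640, c₀ = -632287/185460.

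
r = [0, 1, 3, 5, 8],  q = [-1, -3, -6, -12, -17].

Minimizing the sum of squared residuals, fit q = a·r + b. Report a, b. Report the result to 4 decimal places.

From the data, Σr·r = 99, Σr = 17, Σ1 = 5.
And Σr·q = -217, Σq = -39.
Δ = 99·5 − 17² = 206.
a = ((-217)·5 − 17·(-39))/206 = -211/103; b = (99·(-39) − 17·(-217))/206 = -86/103.

a = -2.0485, b = -0.8350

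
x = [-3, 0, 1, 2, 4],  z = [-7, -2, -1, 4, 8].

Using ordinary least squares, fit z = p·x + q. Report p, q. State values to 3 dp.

The normal system MᵀM·[p, q]ᵀ = Mᵀz is [[30, 4]; [4, 5]]·[p, q]ᵀ = [60, 2]ᵀ.
det = 30·5 − 4² = 134.
p = (60·5 − 4·2)/134 = 146/67; q = (30·2 − 4·60)/134 = -90/67.

p = 2.179, q = -1.343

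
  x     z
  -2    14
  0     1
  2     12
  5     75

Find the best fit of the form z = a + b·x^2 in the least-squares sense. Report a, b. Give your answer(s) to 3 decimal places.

Compute the Gram sums: Σ1 = 4, Σx^2 = 33, Σx^2·x^2 = 657.
For Aᵀz: Σz = 102, Σx^2·z = 1979.
So AᵀA·[a, b]ᵀ = Aᵀz: [[4, 33]; [33, 657]]·[a, b]ᵀ = [102, 1979]ᵀ.
Δ = 4·657 − 33² = 1539.
a = (102·657 − 33·1979)/1539 = 569/513; b = (4·1979 − 33·102)/1539 = 4550/1539.

a = 1.109, b = 2.956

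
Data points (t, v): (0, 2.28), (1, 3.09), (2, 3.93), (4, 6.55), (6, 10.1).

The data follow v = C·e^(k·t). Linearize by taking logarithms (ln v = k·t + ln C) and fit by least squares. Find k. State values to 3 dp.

k = 0.247

Taking logs, ln v = k·t + ln C, so regress ln v on t.
XᵀX = [[57.0000, 13.0000]; [13.0000, 5]], rhs = [25.2585, 7.5130]ᵀ  (here Σt = 13.0000, Σ(t)² = 57.0000, Σln v = 7.5130, Σt·ln v = 25.2585).
Δ = 57.0000·5 − (13.0000)² = 116.0000; k = (25.2585·5 − 13.0000·7.5130)/116.0000 = 0.24676, ln C = (57.0000·7.5130 − 13.0000·25.2585)/116.0000 = 0.86103.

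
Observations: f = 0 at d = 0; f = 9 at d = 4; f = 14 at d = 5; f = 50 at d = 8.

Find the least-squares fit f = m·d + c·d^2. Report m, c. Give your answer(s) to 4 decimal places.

Setting ∂/∂m … = 0 gives: 105·m + 701·c = 506;  701·m + 4977·c = 3694.
Eliminating c: 4977·(row 1) − 701·(row 2) gives 31184·m = 4977·506 − 701·3694 = -71132, so m = -17783/7796.
Then c = (3694 − 701·(-17783/7796))/4977 = 8291/7796.

m = -2.2810, c = 1.0635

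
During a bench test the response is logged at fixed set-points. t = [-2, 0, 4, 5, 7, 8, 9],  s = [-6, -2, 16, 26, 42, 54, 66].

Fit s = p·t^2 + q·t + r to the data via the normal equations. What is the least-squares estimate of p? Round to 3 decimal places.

With design matrix A, AᵀA = [[13955, 1765, 239]; [1765, 239, 31]; [239, 31, 7]] and Aᵀs = [11742, 1526, 196]ᵀ.
Solving the 3×3 system (Gaussian elimination) gives p = 85283/157809, q = 428453/157809, r = -130196/52603.

p = 0.540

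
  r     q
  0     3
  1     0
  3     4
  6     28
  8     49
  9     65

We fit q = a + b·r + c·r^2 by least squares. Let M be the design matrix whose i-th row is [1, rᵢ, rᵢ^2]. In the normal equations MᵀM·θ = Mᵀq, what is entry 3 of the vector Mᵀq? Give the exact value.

9445

Entry 3 ↔ basis r^2, so (Mᵀq)_{3} = Σᵢ (r^2)·qᵢ = (0)·(3) + (1)·(0) + (9)·(4) + (36)·(28) + (64)·(49) + (81)·(65) = 9445.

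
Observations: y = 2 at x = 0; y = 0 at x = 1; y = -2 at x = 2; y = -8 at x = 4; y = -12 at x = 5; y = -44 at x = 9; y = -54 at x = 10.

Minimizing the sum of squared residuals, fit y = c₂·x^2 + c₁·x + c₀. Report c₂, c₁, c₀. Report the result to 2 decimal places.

c₂ = -0.54, c₁ = -0.12, c₀ = 1.22

Sums needed: Σx^2·x^2 = 17459, Σx^2·x = 1927, Σx^2 = 227, Σx·x = 227, Σx = 31, Σ1 = 7.
Moment sums: Σx^2·y = -9400, Σx·y = -1032, Σy = -118.
AᵀA·[c₂, c₁, c₀]ᵀ = Aᵀy becomes [[17459, 1927, 227]; [1927, 227, 31]; [227, 31, 7]]·[c₂, c₁, c₀]ᵀ = [-9400, -1032, -118]ᵀ.
Inverting the 3×3 Gram matrix, [c₂, c₁, c₀]ᵀ = [-6665/12327, -3043/24654, 10051/8218]ᵀ.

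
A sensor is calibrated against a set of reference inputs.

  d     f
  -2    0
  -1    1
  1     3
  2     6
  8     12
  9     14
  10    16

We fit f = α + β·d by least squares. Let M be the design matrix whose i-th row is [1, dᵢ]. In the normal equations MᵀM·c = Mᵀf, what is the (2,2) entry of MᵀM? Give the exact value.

255

Row 2 ↔ basis d, column 2 ↔ basis d, so (MᵀM)_{2,2} = Σᵢ (d)·(d) = (-2)·(-2) + (-1)·(-1) + (1)·(1) + (2)·(2) + (8)·(8) + (9)·(9) + (10)·(10) = 255.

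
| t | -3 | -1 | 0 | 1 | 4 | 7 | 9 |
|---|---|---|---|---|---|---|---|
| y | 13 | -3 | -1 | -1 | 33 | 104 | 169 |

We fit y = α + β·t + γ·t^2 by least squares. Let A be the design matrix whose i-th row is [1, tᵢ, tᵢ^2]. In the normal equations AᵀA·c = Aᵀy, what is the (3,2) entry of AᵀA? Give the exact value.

1109

Row 3 ↔ basis t^2, column 2 ↔ basis t, so (AᵀA)_{3,2} = Σᵢ (t^2)·(t) = (9)·(-3) + (1)·(-1) + (0)·(0) + (1)·(1) + (16)·(4) + (49)·(7) + (81)·(9) = 1109.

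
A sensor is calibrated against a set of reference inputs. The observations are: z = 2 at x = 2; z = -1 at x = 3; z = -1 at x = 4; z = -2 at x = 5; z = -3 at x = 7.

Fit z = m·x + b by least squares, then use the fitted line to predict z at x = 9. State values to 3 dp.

ẑ = -5.216

MᵀM·[m, b]ᵀ = Mᵀz reads: 103·m + 21·b = -34;  21·m + 5·b = -5.
(Σx·x = 103, Σx = 21, Σ1 = 5, Σx·z = -34, Σz = -5.)
Eliminating b: 5·(row 1) − 21·(row 2) gives 74·m = 5·(-34) − 21·(-5) = -65, so m = -65/74.
Then b = ((-5) − 21·(-65/74))/5 = 199/74.
At x = 9: ẑ = (-65/74)·(9) + (199/74)·(1) = -193/37.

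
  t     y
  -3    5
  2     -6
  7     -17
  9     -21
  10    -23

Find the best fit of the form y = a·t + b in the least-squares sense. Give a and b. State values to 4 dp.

a = -2.1610, b = -1.5949

Forming MᵀM = [[243, 25]; [25, 5]] and Mᵀy = [-565, -62]ᵀ gives MᵀM·[a, b]ᵀ = Mᵀy.
Determinant 243·5 − 25² = 590.
a = ((-565)·5 − 25·(-62))/590 = -255/118; b = (243·(-62) − 25·(-565))/590 = -941/590.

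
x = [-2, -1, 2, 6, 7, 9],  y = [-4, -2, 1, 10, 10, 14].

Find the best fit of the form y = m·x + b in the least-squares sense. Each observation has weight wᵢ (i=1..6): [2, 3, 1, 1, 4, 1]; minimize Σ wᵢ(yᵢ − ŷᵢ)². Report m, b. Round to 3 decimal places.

m = 1.582, b = -0.759

Compute the Gram sums: Σwᵢ·x·x = 328, Σwᵢ·x = 38, Σwᵢ·1 = 12.
For MᵀWy: Σwᵢ·x·y = 490, Σwᵢ·y = 51.
Normal equations: [[328, 38]; [38, 12]]·[m, b]ᵀ = [490, 51]ᵀ.
det = 328·12 − 38² = 2492.
m = (490·12 − 38·51)/2492 = 1971/1246; b = (328·51 − 38·490)/2492 = -473/623.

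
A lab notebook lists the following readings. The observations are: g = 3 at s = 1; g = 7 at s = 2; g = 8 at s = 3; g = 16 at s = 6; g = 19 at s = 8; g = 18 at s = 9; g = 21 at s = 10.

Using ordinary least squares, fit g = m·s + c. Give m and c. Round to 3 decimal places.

m = 1.910, c = 2.502

Compute the Gram sums: Σs·s = 295, Σs = 39, Σ1 = 7.
For Aᵀg: Σs·g = 661, Σg = 92.
Normal equations: [[295, 39]; [39, 7]]·[m, c]ᵀ = [661, 92]ᵀ.
Determinant 295·7 − 39² = 544.
m = (661·7 − 39·92)/544 = 1039/544; c = (295·92 − 39·661)/544 = 1361/544.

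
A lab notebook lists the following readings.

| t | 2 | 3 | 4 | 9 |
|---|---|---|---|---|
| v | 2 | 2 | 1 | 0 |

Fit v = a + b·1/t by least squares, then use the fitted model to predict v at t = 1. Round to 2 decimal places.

v̂ = 5.00

Normal-equation sums: Σ1 = 4, Σ1/t = 43/36, Σ1/t·1/t = 565/1296.
Right-hand side: Σv = 5, Σ1/t·v = 23/12.
Normal equations: [[4, 43/36]; [43/36, 565/1296]]·[a, b]ᵀ = [5, 23/12]ᵀ.
Eliminating b: (565/1296)·(row 1) − (43/36)·(row 2) gives (137/432)·a = (565/1296)·5 − (43/36)·(23/12) = -71/648, so a = -142/411.
Then b = ((23/12) − (43/36)·(-142/411))/(565/1296) = 732/137.
At t = 1: v̂ = (-142/411)·(1) + (732/137)·(1) = 2054/411.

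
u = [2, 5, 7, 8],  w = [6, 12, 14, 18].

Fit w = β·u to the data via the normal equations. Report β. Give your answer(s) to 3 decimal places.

With design matrix M, MᵀM = [[142]] and Mᵀw = [314]ᵀ.
Hence β = 314 / 142 ≈ 2.21127.

β = 2.211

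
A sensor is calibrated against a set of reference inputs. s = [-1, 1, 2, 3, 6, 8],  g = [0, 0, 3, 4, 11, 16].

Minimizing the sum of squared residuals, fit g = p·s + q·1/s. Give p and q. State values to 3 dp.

Compute the Gram sums: Σs·s = 115, Σs·1/s = 6, Σ1/s·1/s = 1385/576.
Right-hand side: Σs·g = 212, Σ1/s·g = 20/3.
Eliminating q: (1385/576)·(row 1) − 6·(row 2) gives (138539/576)·p = (1385/576)·212 − 6·(20/3) = 67645/144, so p = 270580/138539.
Then q = ((20/3) − 6·(270580/138539))/(1385/576) = -291072/138539.

p = 1.953, q = -2.101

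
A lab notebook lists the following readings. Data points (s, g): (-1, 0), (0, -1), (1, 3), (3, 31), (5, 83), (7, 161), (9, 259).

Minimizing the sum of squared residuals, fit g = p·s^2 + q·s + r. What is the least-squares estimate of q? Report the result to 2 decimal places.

q = 1.87

The normal system MᵀM·[p, q, r]ᵀ = Mᵀg is [[9670, 1224, 166]; [1224, 166, 24]; [166, 24, 7]]·[p, q, r]ᵀ = [31225, 3969, 536]ᵀ.
Solving the 3×3 system (Gaussian elimination) gives p = 539737/178962, q = 111365/59654, r = -17255/12783.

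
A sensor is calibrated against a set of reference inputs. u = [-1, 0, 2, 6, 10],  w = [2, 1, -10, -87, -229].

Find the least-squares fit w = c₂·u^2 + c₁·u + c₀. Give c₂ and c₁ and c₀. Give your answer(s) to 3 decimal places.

c₂ = -2.095, c₁ = -2.135, c₀ = 1.750

Normal-equation sums: Σu^2·u^2 = 11313, Σu^2·u = 1223, Σu^2 = 141, Σu·u = 141, Σu = 17, Σ1 = 5.
And Σu^2·w = -26070, Σu·w = -2834, Σw = -323.
Inverting the 3×3 Gram matrix, [c₂, c₁, c₀]ᵀ = [-23163/11054, -306801/143702, 125765/71851]ᵀ.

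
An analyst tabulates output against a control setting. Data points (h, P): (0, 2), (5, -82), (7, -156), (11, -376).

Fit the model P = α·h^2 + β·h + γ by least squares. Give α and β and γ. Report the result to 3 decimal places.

Compute the Gram sums: Σh^2·h^2 = 17667, Σh^2·h = 1799, Σh^2 = 195, Σh·h = 195, Σh = 23, Σ1 = 4.
Right-hand side: Σh^2·P = -55190, Σh·P = -5638, ΣP = -612.
Inverting the 3×3 Gram matrix, [α, β, γ]ᵀ = [-77437/26371, -54139/26371, 51590/26371]ᵀ.

α = -2.936, β = -2.053, γ = 1.956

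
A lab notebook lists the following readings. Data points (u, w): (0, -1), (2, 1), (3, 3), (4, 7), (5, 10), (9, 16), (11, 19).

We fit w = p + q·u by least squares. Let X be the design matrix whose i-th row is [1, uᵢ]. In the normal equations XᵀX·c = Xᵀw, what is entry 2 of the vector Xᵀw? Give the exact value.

442

Entry 2 ↔ basis u, so (Xᵀw)_{2} = Σᵢ (u)·wᵢ = (0)·(-1) + (2)·(1) + (3)·(3) + (4)·(7) + (5)·(10) + (9)·(16) + (11)·(19) = 442.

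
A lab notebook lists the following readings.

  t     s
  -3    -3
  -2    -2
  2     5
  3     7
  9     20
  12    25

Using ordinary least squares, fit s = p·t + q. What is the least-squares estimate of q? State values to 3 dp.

q = 1.923

Compute the Gram sums: Σt·t = 251, Σt = 21, Σ1 = 6.
And Σt·s = 524, Σs = 52.
Eliminating q: 6·(row 1) − 21·(row 2) gives 1065·p = 6·524 − 21·52 = 2052, so p = 684/355.
Then q = (52 − 21·(684/355))/6 = 2048/1065.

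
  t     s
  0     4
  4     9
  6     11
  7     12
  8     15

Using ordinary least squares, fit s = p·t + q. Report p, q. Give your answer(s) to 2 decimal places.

Setting ∂/∂p … = 0 gives: 165·p + 25·q = 306;  25·p + 5·q = 51.
(Σt·t = 165, Σt = 25, Σ1 = 5, Σt·s = 306, Σs = 51.)
Δ = 165·5 − 25² = 200.
p = (306·5 − 25·51)/200 = 51/40; q = (165·51 − 25·306)/200 = 153/40.

p = 1.28, q = 3.83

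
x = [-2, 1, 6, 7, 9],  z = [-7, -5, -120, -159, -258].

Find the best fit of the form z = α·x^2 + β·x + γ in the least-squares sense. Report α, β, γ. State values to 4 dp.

α = -2.9235, β = -2.3532, γ = 0.0677

Sums needed: Σx^2·x^2 = 10275, Σx^2·x = 1281, Σx^2 = 171, Σx·x = 171, Σx = 21, Σ1 = 5.
For Aᵀz: Σx^2·z = -33042, Σx·z = -4146, Σz = -549.
So AᵀA·[α, β, γ]ᵀ = Aᵀz: [[10275, 1281, 171]; [1281, 171, 21]; [171, 21, 5]]·[α, β, γ]ᵀ = [-33042, -4146, -549]ᵀ.
Solving the 3×3 system (Gaussian elimination) gives α = -20219/6916, β = -2325/988, γ = 9/133.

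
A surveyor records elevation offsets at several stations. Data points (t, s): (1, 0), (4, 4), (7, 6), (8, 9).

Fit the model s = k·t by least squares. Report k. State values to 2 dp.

Setting ∂/∂k … = 0 gives: 130·k = 130.
Hence k = 130 / 130 ≈ 1.

k = 1.00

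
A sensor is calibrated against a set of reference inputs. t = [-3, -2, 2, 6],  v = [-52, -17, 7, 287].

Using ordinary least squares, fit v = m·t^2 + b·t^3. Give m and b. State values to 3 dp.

Sums needed: Σt^2·t^2 = 1409, Σt^2·t^3 = 7533, Σt^3·t^3 = 47513.
Right-hand side: Σt^2·v = 9824, Σt^3·v = 63588.
Determinant 1409·47513 − 7533² = 10199728.
m = (9824·47513 − 7533·63588)/10199728 = -3060173/2549932; b = (1409·63588 − 7533·9824)/10199728 = 3897825/2549932.

m = -1.200, b = 1.529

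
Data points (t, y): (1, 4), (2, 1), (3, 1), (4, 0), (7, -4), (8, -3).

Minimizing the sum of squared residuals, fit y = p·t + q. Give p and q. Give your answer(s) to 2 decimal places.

p = -1.00, q = 4.00

Normal-equation sums: Σt·t = 143, Σt = 25, Σ1 = 6.
Moment sums: Σt·y = -43, Σy = -1.
AᵀA·[p, q]ᵀ = Aᵀy becomes [[143, 25]; [25, 6]]·[p, q]ᵀ = [-43, -1]ᵀ.
Δ = 143·6 − 25² = 233.
p = ((-43)·6 − 25·(-1))/233 = -1; q = (143·(-1) − 25·(-43))/233 = 4.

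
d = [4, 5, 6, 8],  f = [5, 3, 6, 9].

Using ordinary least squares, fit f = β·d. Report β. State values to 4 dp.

The normal system AᵀA·[β]ᵀ = Aᵀf is [[141]]·[β]ᵀ = [143]ᵀ.
β = 143/141 = 1.01418.

β = 1.0142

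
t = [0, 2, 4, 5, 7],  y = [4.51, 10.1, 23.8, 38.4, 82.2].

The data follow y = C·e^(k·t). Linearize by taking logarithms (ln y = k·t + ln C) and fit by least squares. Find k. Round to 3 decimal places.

Taking logs, ln y = k·t + ln C, so regress ln y on t.
AᵀA = [[94.0000, 18.0000]; [18.0000, 5]], rhs = [66.4082, 15.0457]ᵀ  (here Σt = 18.0000, Σ(t)² = 94.0000, Σln y = 15.0457, Σt·ln y = 66.4082).
Δ = 94.0000·5 − (18.0000)² = 146.0000; k = (66.4082·5 − 18.0000·15.0457)/146.0000 = 0.41930, ln C = (94.0000·15.0457 − 18.0000·66.4082)/146.0000 = 1.49967.

k = 0.419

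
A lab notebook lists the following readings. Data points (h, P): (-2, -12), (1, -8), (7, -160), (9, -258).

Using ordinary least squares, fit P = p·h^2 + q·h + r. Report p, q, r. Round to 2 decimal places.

Compute the Gram sums: Σh^2·h^2 = 8979, Σh^2·h = 1065, Σh^2 = 135, Σh·h = 135, Σh = 15, Σ1 = 4.
And Σh^2·P = -28794, Σh·P = -3426, ΣP = -438.
Inverting the 3×3 Gram matrix, [p, q, r]ᵀ = [-2375/802, -6561/4010, -1371/401]ᵀ.

p = -2.96, q = -1.64, r = -3.42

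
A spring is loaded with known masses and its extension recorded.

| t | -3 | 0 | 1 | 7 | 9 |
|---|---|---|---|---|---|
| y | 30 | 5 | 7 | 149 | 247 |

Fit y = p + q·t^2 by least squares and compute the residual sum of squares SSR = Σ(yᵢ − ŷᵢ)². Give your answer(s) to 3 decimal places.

The normal equations are: 5·p + 140·q = 438;  140·p + 9044·q = 27585.
(Σ1 = 5, Σt^2 = 140, Σt^2·t^2 = 9044, Σy = 438, Σt^2·y = 27585.)
Eliminating q: 9044·(row 1) − 140·(row 2) gives 25620·p = 9044·438 − 140·27585 = 99372, so p = 1183/305.
Then q = (27585 − 140·(1183/305))/9044 = 5107/1708.
Residuals: -6739/8540, 342/305, 1121/8540, -1697/1220, 7921/8540; SSR = 40073/8540.

SSR = 4.692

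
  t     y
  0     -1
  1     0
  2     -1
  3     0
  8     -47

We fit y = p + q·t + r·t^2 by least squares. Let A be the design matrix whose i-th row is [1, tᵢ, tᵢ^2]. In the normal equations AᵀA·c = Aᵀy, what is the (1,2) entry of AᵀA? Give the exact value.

14

Row 1 ↔ basis 1, column 2 ↔ basis t, so (AᵀA)_{1,2} = Σᵢ t = (1)·(0) + (1)·(1) + (1)·(2) + (1)·(3) + (1)·(8) = 14.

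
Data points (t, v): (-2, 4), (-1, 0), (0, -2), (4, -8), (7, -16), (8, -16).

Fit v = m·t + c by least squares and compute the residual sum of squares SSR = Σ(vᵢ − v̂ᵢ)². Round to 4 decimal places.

SSR = 5.8248

From the data, Σt·t = 134, Σt = 16, Σ1 = 6.
And Σt·v = -280, Σv = -38.
Determinant 134·6 − 16² = 548.
m = ((-280)·6 − 16·(-38))/548 = -268/137; c = (134·(-38) − 16·(-280))/548 = -153/137.
Residuals: 165/137, -115/137, -121/137, 129/137, -163/137, 105/137; SSR = 798/137.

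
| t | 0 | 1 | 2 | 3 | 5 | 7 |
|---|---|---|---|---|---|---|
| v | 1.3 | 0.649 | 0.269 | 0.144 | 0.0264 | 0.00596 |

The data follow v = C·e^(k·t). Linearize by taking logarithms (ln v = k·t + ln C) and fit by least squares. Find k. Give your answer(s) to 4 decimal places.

k = -0.7756

Taking logs, ln v = k·t + ln C, so regress ln v on t.
AᵀA = [[88.0000, 18.0000]; [18.0000, 6]], rhs = [-62.9030, -12.1780]ᵀ  (here Σt = 18.0000, Σ(t)² = 88.0000, Σln v = -12.1780, Σt·ln v = -62.9030).
Slope k = (n·Σt·ln v − Σt·Σln v)/(n·Σ(t)² − (Σt)²) = (6·-62.9030 − 18.0000·-12.1780)/204.0000 = -0.77556; ln C = (Σln v − k·Σt)/n = 0.29700.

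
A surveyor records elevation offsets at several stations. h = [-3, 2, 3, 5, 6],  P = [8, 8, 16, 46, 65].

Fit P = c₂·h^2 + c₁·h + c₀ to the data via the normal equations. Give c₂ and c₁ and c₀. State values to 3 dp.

c₂ = 1.619, c₁ = 1.473, c₀ = -2.114

With design matrix A, AᵀA = [[2099, 349, 83]; [349, 83, 13]; [83, 13, 5]] and AᵀP = [3738, 660, 143]ᵀ.
Solving the 3×3 system (Gaussian elimination) gives c₂ = 11971/7392, c₁ = 10891/7392, c₀ = -93/44.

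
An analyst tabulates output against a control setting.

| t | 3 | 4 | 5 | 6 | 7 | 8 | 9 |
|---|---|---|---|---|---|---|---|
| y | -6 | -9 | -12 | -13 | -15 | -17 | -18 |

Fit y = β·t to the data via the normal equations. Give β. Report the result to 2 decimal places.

With design matrix M, MᵀM = [[280]] and Mᵀy = [-595]ᵀ.
Hence β = -595 / 280 ≈ -2.125.

β = -2.13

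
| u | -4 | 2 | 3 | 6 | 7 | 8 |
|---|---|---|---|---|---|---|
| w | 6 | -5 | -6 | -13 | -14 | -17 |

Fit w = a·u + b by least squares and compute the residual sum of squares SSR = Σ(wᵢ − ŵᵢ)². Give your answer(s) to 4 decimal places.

Compute the Gram sums: Σu·u = 178, Σu = 22, Σ1 = 6.
Moment sums: Σu·w = -364, Σw = -49.
Normal equations: [[178, 22]; [22, 6]]·[a, b]ᵀ = [-364, -49]ᵀ.
Determinant 178·6 − 22² = 584.
a = ((-364)·6 − 22·(-49))/584 = -553/292; b = (178·(-49) − 22·(-364))/584 = -357/292.
Residuals: -103/292, 3/292, 66/73, -121/292, 35/73, -183/292; SSR = 507/292.

SSR = 1.7363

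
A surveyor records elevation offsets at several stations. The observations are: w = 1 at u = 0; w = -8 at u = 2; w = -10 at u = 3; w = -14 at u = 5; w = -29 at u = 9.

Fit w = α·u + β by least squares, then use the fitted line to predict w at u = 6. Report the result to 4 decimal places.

Entries of AᵀA: Σu·u = 119, Σu = 19, Σ1 = 5.
And Σu·w = -377, Σw = -60.
AᵀA·[α, β]ᵀ = Aᵀw becomes [[119, 19]; [19, 5]]·[α, β]ᵀ = [-377, -60]ᵀ.
Δ = 119·5 − 19² = 234.
α = ((-377)·5 − 19·(-60))/234 = -745/234; β = (119·(-60) − 19·(-377))/234 = 23/234.
At u = 6: ŵ = (-745/234)·(6) + (23/234)·(1) = -4447/234.

ŵ = -19.0043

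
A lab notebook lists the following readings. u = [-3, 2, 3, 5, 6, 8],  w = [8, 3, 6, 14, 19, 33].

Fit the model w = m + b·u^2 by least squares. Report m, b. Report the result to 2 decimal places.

Compute the Gram sums: Σ1 = 6, Σu^2 = 147, Σu^2·u^2 = 6195.
Moment sums: Σw = 83, Σu^2·w = 3284.
So AᵀA·[m, b]ᵀ = Aᵀw: [[6, 147]; [147, 6195]]·[m, b]ᵀ = [83, 3284]ᵀ.
det = 6·6195 − 147² = 15561.
m = (83·6195 − 147·3284)/15561 = 499/247; b = (6·3284 − 147·83)/15561 = 2501/5187.

m = 2.02, b = 0.48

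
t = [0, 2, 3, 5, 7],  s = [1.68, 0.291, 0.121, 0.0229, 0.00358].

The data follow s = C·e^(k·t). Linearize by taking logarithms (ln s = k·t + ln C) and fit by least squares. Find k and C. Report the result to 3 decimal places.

k = -0.874, C = 1.687

Linearized form: ln s = k·t + ln C. From the 5 transformed points,
AᵀA = [[87.0000, 17.0000]; [17.0000, 5]], rhs = [-67.1146, -12.2366]ᵀ  (here Σt = 17.0000, Σ(t)² = 87.0000, Σln s = -12.2366, Σt·ln s = -67.1146).
Slope k = (n·Σt·ln s − Σt·Σln s)/(n·Σ(t)² − (Σt)²) = (5·-67.1146 − 17.0000·-12.2366)/146.0000 = -0.87363; ln C = (Σln s − k·Σt)/n = 0.52303, so C = exp(0.52303) = 1.68714.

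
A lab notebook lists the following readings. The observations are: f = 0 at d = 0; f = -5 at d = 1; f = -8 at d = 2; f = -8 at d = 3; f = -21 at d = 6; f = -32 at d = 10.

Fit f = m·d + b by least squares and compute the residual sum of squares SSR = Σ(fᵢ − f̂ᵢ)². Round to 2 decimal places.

MᵀM·[m, b]ᵀ = Mᵀf reads: 150·m + 22·b = -491;  22·m + 6·b = -74.
Eliminating b: 6·(row 1) − 22·(row 2) gives 416·m = 6·(-491) − 22·(-74) = -1318, so m = -659/208.
Then b = ((-74) − 22·(-659/208))/6 = -149/208.
Residuals: 149/208, -29/26, -197/208, 231/104, -265/208, 83/208; SSR = 1949/208.

SSR = 9.37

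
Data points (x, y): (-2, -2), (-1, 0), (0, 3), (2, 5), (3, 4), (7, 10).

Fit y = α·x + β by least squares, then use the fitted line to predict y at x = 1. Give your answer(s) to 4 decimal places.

Normal-equation sums: Σx·x = 67, Σx = 9, Σ1 = 6.
Right-hand side: Σx·y = 96, Σy = 20.
Normal equations: [[67, 9]; [9, 6]]·[α, β]ᵀ = [96, 20]ᵀ.
Eliminating β: 6·(row 1) − 9·(row 2) gives 321·α = 6·96 − 9·20 = 396, so α = 132/107.
Then β = (20 − 9·(132/107))/6 = 476/321.
At x = 1: ŷ = (132/107)·(1) + (476/321)·(1) = 872/321.

ŷ = 2.7165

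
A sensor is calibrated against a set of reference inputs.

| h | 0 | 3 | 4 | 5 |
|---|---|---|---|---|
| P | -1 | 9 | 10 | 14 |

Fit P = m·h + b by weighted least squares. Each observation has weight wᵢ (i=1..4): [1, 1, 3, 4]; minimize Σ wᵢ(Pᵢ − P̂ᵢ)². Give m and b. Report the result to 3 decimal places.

m = 2.941, b = -0.995

Forming AᵀWA = [[157, 35]; [35, 9]] and AᵀWP = [427, 94]ᵀ gives AᵀWA·[m, b]ᵀ = AᵀWP.
det = 157·9 − 35² = 188.
m = (427·9 − 35·94)/188 = 553/188; b = (157·94 − 35·427)/188 = -187/188.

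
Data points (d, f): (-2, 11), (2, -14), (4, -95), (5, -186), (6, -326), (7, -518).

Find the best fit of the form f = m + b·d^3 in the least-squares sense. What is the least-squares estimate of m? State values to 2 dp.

From the data, Σ1 = 6, Σd^3 = 748, Σd^3·d^3 = 184154.
Moment sums: Σf = -1128, Σd^3·f = -277620.
Determinant 6·184154 − 748² = 545420.
m = ((-1128)·184154 − 748·(-277620))/545420 = -16488/136355; b = (6·(-277620) − 748·(-1128))/545420 = -205494/136355.

m = -0.12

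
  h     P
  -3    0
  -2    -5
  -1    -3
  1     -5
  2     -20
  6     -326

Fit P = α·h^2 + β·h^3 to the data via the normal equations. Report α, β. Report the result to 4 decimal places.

Sums needed: Σh^2·h^2 = 1411, Σh^2·h^3 = 7533, Σh^3·h^3 = 47515.
Moment sums: Σh^2·P = -11844, Σh^3·P = -70538.
AᵀA·[α, β]ᵀ = AᵀP becomes [[1411, 7533]; [7533, 47515]]·[α, β]ᵀ = [-11844, -70538]ᵀ.
Determinant 1411·47515 − 7533² = 10297576.
α = ((-11844)·47515 − 7533·(-70538))/10297576 = -15702453/5148788; β = (1411·(-70538) − 7533·(-11844))/10297576 = -5154133/5148788.

α = -3.0497, β = -1.0010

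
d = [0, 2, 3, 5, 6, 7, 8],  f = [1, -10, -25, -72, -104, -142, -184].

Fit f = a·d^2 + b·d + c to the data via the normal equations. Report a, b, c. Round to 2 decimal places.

a = -2.87, b = -0.27, c = 1.40

Entries of AᵀA: Σd^2·d^2 = 8515, Σd^2·d = 1231, Σd^2 = 187, Σd·d = 187, Σd = 31, Σ1 = 7.
Moment sums: Σd^2·f = -24543, Σd·f = -3545, Σf = -536.
So AᵀA·[a, b, c]ᵀ = Aᵀf: [[8515, 1231, 187]; [1231, 187, 31]; [187, 31, 7]]·[a, b, c]ᵀ = [-24543, -3545, -536]ᵀ.
Inverting the 3×3 Gram matrix, [a, b, c]ᵀ = [-664/231, -247/924, 185/132]ᵀ.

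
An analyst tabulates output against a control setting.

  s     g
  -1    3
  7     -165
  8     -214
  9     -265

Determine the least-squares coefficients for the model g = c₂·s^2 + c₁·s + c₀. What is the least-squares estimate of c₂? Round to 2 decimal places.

c₂ = -2.88

Entries of XᵀX: Σs^2·s^2 = 13059, Σs^2·s = 1583, Σs^2 = 195, Σs·s = 195, Σs = 23, Σ1 = 4.
And Σs^2·g = -43243, Σs·g = -5255, Σg = -641.
So XᵀX·[c₂, c₁, c₀]ᵀ = Xᵀg: [[13059, 1583, 195]; [1583, 195, 23]; [195, 23, 4]]·[c₂, c₁, c₀]ᵀ = [-43243, -5255, -641]ᵀ.
Solving the 3×3 system (Gaussian elimination) gives c₂ = -14019/4861, c₁ = -18404/4861, c₀ = 10274/4861.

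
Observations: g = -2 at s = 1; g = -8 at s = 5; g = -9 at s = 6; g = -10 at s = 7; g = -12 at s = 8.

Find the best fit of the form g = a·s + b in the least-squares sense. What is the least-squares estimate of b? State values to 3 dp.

b = -0.692

From the data, Σs·s = 175, Σs = 27, Σ1 = 5.
Moment sums: Σs·g = -262, Σg = -41.
Determinant 175·5 − 27² = 146.
a = ((-262)·5 − 27·(-41))/146 = -203/146; b = (175·(-41) − 27·(-262))/146 = -101/146.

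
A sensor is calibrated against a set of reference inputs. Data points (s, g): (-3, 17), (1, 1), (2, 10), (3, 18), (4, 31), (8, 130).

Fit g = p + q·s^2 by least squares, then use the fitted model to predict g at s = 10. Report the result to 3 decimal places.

ĝ = 202.950

The normal system AᵀA·[p, q]ᵀ = Aᵀg is [[6, 103]; [103, 4531]]·[p, q]ᵀ = [207, 9172]ᵀ.
Determinant 6·4531 − 103² = 16577.
p = (207·4531 − 103·9172)/16577 = -6799/16577; q = (6·9172 − 103·207)/16577 = 33711/16577.
At s = 10: ĝ = (-6799/16577)·(1) + (33711/16577)·(100) = 3364301/16577.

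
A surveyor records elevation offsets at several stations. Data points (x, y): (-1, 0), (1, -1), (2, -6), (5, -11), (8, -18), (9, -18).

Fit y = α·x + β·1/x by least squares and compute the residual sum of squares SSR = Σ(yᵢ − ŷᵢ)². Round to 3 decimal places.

AᵀA·[α, β]ᵀ = Aᵀy reads: 176·α + 6·β = -374;  6·α + (300409/129600)·β = -209/20.
Eliminating β: (300409/129600)·(row 1) − 6·(row 2) gives (3012899/8100)·α = (300409/129600)·(-374) − 6·(-209/20) = -52113523/64800, so α = -52113523/24103192.
Then β = ((-209/20) − 6·(-52113523/24103192))/(300409/129600) = 3278880/3012899.
Residuals: -25882483/24103192, 1779291/24103192, -26753813/12051596, -9813705/24103192, -2528519/3012899, 32249691/24103192; SSR = 105414759/12051596.

SSR = 8.747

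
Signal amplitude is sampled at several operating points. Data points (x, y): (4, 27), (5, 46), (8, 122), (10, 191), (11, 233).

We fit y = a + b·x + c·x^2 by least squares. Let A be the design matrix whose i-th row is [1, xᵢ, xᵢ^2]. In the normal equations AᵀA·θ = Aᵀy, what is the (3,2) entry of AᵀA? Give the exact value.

Row 3 ↔ basis x^2, column 2 ↔ basis x, so (AᵀA)_{3,2} = Σᵢ (x^2)·(x) = (16)·(4) + (25)·(5) + (64)·(8) + (100)·(10) + (121)·(11) = 3032.

3032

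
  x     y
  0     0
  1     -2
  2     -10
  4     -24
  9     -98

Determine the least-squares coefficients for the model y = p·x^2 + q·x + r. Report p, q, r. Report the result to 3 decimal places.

p = -0.941, q = -2.437, r = 0.189

Forming MᵀM = [[6834, 802, 102]; [802, 102, 16]; [102, 16, 5]] and Mᵀy = [-8364, -1000, -134]ᵀ gives MᵀM·[p, q, r]ᵀ = Mᵀy.
Solving the 3×3 system (Gaussian elimination) gives p = -4488/4771, q = -11628/4771, r = 902/4771.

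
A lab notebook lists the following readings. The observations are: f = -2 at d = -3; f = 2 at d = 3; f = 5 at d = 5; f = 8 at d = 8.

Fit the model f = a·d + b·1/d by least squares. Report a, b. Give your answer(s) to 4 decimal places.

The normal equations are: 107·a + 4·b = 101;  4·a + (4001/14400)·b = 10/3.
(Σd·d = 107, Σd·1/d = 4, Σ1/d·1/d = 4001/14400, Σd·f = 101, Σ1/d·f = 10/3.)
Δ = 107·(4001/14400) − 4² = 197707/14400.
a = (101·(4001/14400) − 4·(10/3))/(197707/14400) = 212101/197707; b = (107·(10/3) − 4·101)/(197707/14400) = -681600/197707.

a = 1.0728, b = -3.4475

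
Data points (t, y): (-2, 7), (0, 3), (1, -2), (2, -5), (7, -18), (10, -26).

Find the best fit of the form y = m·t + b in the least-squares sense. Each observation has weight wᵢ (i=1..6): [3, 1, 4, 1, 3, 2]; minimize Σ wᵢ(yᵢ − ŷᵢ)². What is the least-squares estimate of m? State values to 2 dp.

The normal equations are: 367·m + 41·b = -958;  41·m + 14·b = -95.
(Σwᵢ·t·t = 367, Σwᵢ·t = 41, Σwᵢ·1 = 14, Σwᵢ·t·y = -958, Σwᵢ·y = -95.)
Eliminating b: 14·(row 1) − 41·(row 2) gives 3457·m = 14·(-958) − 41·(-95) = -9517, so m = -9517/3457.
Then b = ((-95) − 41·(-9517/3457))/14 = 4413/3457.

m = -2.75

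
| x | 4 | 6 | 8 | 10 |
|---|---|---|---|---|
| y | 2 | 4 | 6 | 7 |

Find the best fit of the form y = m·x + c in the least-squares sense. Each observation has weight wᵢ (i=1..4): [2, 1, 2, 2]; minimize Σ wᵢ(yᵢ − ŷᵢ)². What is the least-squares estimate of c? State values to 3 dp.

MᵀWM·[m, c]ᵀ = MᵀWy reads: 396·m + 50·c = 276;  50·m + 7·c = 34.
(Σwᵢ·x·x = 396, Σwᵢ·x = 50, Σwᵢ·1 = 7, Σwᵢ·x·y = 276, Σwᵢ·y = 34.)
Determinant 396·7 − 50² = 272.
m = (276·7 − 50·34)/272 = 29/34; c = (396·34 − 50·276)/272 = -21/17.

c = -1.235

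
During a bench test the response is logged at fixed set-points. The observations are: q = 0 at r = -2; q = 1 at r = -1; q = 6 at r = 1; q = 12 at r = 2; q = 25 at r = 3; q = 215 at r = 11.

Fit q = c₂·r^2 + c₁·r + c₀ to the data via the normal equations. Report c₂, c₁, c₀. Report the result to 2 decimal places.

c₂ = 1.48, c₁ = 3.17, c₀ = 1.28

With design matrix A, AᵀA = [[14756, 1358, 140]; [1358, 140, 14]; [140, 14, 6]] and Aᵀq = [26295, 2469, 259]ᵀ.
Solving the 3×3 system (Gaussian elimination) gives c₂ = 2557/1730, c₁ = 38397/12110, c₀ = 1108/865.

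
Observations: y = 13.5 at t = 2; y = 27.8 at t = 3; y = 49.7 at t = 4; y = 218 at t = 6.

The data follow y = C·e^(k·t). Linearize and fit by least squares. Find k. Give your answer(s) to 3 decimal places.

Let Y = ln y. Fitting Y = k·t + ln C by least squares:
Σt = 15.0000, Σ(t)² = 65.0000, Σln y = 15.2182, Σt·ln y = 63.1115.
Normal system: [[65.0000, 15.0000]; [15.0000, 4]]·[k, ln C]ᵀ = [63.1115, 15.2182]ᵀ.
Solving (det = 35.0000): k = 0.69064, ln C = 1.21464.

k = 0.691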